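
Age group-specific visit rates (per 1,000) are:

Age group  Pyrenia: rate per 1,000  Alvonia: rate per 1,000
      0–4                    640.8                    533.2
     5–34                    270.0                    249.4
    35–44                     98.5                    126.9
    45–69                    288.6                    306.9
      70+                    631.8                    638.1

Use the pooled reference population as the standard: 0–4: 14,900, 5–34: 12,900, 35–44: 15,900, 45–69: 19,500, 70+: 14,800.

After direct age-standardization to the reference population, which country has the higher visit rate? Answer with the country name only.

Standard total = 78,000; weights = 0.1910, 0.1654, 0.2038, 0.2500, 0.1897.
Pyrenia: 0.1910×640.8 + 0.1654×270.0 + 0.2038×98.5 + 0.2500×288.6 + 0.1897×631.8 = 379.1719 per 1,000.
Alvonia: 0.1910×533.2 + 0.1654×249.4 + 0.2038×126.9 + 0.2500×306.9 + 0.1897×638.1 = 366.7703 per 1,000.

Pyrenia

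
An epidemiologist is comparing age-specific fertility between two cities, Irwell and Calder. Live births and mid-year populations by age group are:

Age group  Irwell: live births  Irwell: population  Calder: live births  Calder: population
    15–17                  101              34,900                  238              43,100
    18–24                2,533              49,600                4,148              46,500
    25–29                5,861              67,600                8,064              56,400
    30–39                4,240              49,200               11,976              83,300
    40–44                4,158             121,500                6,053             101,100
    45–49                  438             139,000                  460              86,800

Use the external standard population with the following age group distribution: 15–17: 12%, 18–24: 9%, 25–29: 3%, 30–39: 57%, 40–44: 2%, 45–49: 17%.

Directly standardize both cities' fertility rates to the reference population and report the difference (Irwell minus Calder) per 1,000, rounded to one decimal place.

-39.1

Age-specific rates per 1,000 for Irwell: 2.894, 51.069, 86.701, 86.179, 34.222, 3.151.
For Calder: 5.522, 89.204, 142.979, 143.770, 59.871, 5.300.
Standard weights: 0.12, 0.09, 0.03, 0.57, 0.02, 0.17.
Irwell: 0.1200×2.894 + 0.0900×51.069 + 0.0300×86.701 + 0.5700×86.179 + 0.0200×34.222 + 0.1700×3.151 = 57.8866 per 1,000.
Calder: 0.1200×5.522 + 0.0900×89.204 + 0.0300×142.979 + 0.5700×143.770 + 0.0200×59.871 + 0.1700×5.300 = 97.0274 per 1,000.
Difference = 57.8866 − 97.0274 = -39.1408.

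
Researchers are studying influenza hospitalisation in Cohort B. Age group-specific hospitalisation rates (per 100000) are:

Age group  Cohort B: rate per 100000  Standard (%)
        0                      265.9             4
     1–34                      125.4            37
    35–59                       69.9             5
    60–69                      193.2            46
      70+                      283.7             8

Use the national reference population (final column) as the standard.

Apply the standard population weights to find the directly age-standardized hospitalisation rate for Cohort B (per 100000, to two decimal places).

Standard weights: 0.04, 0.37, 0.05, 0.46, 0.08.
Standardized rate: 0.0400×265.9 + 0.3700×125.4 + 0.0500×69.9 + 0.4600×193.2 + 0.0800×283.7 = 172.0970 per 100000.

172.10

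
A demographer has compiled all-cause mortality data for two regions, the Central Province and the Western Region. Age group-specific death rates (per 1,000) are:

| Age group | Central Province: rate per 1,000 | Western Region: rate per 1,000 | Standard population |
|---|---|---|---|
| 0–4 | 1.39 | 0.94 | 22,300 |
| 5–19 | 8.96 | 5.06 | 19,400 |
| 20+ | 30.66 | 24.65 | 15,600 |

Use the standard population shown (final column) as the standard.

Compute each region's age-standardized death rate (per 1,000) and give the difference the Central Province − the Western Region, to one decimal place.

Standard total = 57,300; weights = 0.3892, 0.3386, 0.2723.
The Central Province: 0.3892×1.39 + 0.3386×8.96 + 0.2723×30.66 = 11.9218 per 1,000.
The Western Region: 0.3892×0.94 + 0.3386×5.06 + 0.2723×24.65 = 8.7900 per 1,000.
Difference = 11.9218 − 8.7900 = 3.1318.

3.1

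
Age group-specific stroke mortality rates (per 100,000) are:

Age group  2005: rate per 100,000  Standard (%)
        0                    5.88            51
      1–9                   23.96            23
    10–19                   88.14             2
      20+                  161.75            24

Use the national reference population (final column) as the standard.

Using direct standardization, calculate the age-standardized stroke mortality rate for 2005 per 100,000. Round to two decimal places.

Standard weights: 0.51, 0.23, 0.02, 0.24.
Standardized rate: 0.5100×5.88 + 0.2300×23.96 + 0.0200×88.14 + 0.2400×161.75 = 49.0924 per 100,000.

49.09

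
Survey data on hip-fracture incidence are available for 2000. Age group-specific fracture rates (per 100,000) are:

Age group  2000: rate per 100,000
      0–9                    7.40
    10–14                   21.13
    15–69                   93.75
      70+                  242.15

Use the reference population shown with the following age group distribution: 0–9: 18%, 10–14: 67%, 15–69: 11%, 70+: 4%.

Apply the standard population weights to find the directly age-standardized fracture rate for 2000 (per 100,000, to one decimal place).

35.5

Standard weights: 0.18, 0.67, 0.11, 0.04.
Standardized rate: 0.1800×7.40 + 0.6700×21.13 + 0.1100×93.75 + 0.0400×242.15 = 35.4876 per 100,000.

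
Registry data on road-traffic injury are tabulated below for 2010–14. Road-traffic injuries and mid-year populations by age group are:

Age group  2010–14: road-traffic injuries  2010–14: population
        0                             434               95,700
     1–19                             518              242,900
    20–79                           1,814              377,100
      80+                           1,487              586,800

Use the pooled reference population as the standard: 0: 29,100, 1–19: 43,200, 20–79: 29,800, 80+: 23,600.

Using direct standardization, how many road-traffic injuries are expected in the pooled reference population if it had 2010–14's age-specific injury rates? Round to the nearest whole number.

427

Age-specific rates per 100,000 for 2010–14: 453.50, 213.26, 481.04, 253.41.
Expected road-traffic injuries = Σ (standard pop × age-specific rate ÷ 100,000)
= 29,100×453.50/100,000 + 43,200×213.26/100,000 + 29,800×481.04/100,000 + 23,600×253.41/100,000
= 131.97 + 92.13 + 143.35 + 59.80 = 427.25.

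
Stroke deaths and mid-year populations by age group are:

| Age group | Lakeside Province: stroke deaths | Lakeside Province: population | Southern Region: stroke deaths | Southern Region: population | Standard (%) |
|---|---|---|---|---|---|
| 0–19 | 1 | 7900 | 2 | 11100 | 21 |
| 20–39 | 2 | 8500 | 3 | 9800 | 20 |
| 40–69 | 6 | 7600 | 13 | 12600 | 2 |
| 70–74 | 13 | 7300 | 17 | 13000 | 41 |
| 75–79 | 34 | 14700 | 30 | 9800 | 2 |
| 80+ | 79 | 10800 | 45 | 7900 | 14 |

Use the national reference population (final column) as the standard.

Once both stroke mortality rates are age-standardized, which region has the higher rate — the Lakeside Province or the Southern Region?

Age-specific rates per 100000 for the Lakeside Province: 12.66, 23.53, 78.95, 178.08, 231.29, 731.48.
For the Southern Region: 18.02, 30.61, 103.17, 130.77, 306.12, 569.62.
Standard weights: 0.21, 0.20, 0.02, 0.41, 0.02, 0.14.
The Lakeside Province: 0.2100×12.66 + 0.2000×23.53 + 0.0200×78.95 + 0.4100×178.08 + 0.0200×231.29 + 0.1400×731.48 = 188.9900 per 100000.
The Southern Region: 0.2100×18.02 + 0.2000×30.61 + 0.0200×103.17 + 0.4100×130.77 + 0.0200×306.12 + 0.1400×569.62 = 151.4544 per 100000.

Lakeside Province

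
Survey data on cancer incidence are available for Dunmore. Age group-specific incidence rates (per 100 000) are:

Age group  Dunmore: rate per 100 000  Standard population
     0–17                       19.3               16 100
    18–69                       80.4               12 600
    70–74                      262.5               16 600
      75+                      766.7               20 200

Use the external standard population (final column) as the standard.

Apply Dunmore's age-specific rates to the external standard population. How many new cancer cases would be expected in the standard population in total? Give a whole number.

Expected new cancer cases = Σ (standard pop × age-specific rate ÷ 100 000)
= 16 100×19.3/100 000 + 12 600×80.4/100 000 + 16 600×262.5/100 000 + 20 200×766.7/100 000
= 3.11 + 10.13 + 43.58 + 154.87 = 211.69.

212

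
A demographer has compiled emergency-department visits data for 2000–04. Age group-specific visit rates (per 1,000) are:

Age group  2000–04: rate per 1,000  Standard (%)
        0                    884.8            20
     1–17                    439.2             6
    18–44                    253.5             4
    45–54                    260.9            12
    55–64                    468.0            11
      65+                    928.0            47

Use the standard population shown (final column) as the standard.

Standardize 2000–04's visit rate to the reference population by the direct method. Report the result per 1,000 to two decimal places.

732.40

Standard weights: 0.20, 0.06, 0.04, 0.12, 0.11, 0.47.
Standardized rate: 0.2000×884.8 + 0.0600×439.2 + 0.0400×253.5 + 0.1200×260.9 + 0.1100×468.0 + 0.4700×928.0 = 732.4000 per 1,000.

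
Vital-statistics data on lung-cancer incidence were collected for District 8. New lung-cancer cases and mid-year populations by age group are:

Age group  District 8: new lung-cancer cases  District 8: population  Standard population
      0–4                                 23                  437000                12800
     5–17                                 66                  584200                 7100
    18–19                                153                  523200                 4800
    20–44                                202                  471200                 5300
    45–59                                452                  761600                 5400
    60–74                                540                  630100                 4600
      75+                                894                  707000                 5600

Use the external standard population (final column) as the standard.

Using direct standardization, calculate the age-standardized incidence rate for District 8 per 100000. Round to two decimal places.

Age-specific rates per 100000 for District 8: 5.26, 11.30, 29.24, 42.87, 59.35, 85.70, 126.45.
Standard total = 45600; weights = 0.2807, 0.1557, 0.1053, 0.1162, 0.1184, 0.1009, 0.1228.
Standardized rate: 0.2807×5.26 + 0.1557×11.30 + 0.1053×29.24 + 0.1162×42.87 + 0.1184×59.35 + 0.1009×85.70 + 0.1228×126.45 = 42.4996 per 100000.

42.50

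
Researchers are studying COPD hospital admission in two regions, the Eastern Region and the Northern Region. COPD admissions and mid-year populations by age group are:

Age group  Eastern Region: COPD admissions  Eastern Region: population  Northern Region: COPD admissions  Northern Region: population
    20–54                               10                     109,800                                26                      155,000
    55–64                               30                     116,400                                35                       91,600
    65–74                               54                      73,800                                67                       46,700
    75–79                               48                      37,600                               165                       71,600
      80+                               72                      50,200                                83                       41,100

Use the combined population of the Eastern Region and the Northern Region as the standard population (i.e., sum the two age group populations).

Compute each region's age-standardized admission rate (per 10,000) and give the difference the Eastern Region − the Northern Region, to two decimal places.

Age-specific rates per 10,000 for the Eastern Region: 0.91, 2.58, 7.32, 12.77, 14.34.
For the Northern Region: 1.68, 3.82, 14.35, 23.04, 20.19.
Combined standard total = 793,800; weights = 0.3336, 0.2620, 0.1518, 0.1376, 0.1150.
The Eastern Region: 0.3336×0.91 + 0.2620×2.58 + 0.1518×7.32 + 0.1376×12.77 + 0.1150×14.34 = 5.4957 per 10,000.
The Northern Region: 0.3336×1.68 + 0.2620×3.82 + 0.1518×14.35 + 0.1376×23.04 + 0.1150×20.19 = 9.2315 per 10,000.
Difference = 5.4957 − 9.2315 = -3.7358.

-3.74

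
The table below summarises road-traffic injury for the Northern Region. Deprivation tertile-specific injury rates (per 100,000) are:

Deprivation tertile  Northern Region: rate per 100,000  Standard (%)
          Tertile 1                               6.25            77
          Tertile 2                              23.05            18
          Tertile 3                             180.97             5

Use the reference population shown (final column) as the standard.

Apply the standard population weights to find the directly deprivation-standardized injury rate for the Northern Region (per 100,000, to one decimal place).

Standard weights: 0.77, 0.18, 0.05.
Standardized rate: 0.7700×6.25 + 0.1800×23.05 + 0.0500×180.97 = 18.0100 per 100,000.

18.0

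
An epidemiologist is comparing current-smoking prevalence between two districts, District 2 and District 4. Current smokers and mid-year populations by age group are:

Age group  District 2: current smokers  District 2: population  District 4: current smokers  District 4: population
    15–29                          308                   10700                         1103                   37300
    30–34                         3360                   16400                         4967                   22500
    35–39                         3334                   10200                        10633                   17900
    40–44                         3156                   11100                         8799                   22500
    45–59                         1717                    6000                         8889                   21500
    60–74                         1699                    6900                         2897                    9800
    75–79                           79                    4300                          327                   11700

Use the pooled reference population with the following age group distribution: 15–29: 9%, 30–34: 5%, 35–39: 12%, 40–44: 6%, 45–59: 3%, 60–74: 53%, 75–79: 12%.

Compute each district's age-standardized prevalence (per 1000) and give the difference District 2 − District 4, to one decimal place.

-70.5

Age-specific rates per 1000 for District 2: 28.785, 204.878, 326.863, 284.324, 286.167, 246.232, 18.372.
For District 4: 29.571, 220.756, 594.022, 391.067, 413.442, 295.612, 27.949.
Standard weights: 0.09, 0.05, 0.12, 0.06, 0.03, 0.53, 0.12.
District 2: 0.0900×28.785 + 0.0500×204.878 + 0.1200×326.863 + 0.0600×284.324 + 0.0300×286.167 + 0.5300×246.232 + 0.1200×18.372 = 210.4101 per 1000.
District 4: 0.0900×29.571 + 0.0500×220.756 + 0.1200×594.022 + 0.0600×391.067 + 0.0300×413.442 + 0.5300×295.612 + 0.1200×27.949 = 280.8774 per 1000.
Difference = 210.4101 − 280.8774 = -70.4673.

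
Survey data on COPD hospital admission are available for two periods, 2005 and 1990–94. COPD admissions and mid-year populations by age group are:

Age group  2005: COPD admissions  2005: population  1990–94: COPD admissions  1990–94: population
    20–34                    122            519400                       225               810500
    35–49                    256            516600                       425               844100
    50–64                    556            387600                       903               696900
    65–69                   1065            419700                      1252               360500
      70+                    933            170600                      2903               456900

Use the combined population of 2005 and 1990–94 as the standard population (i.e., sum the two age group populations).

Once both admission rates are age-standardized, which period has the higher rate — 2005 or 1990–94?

Age-specific rates per 10000 for 2005: 2.35, 4.96, 14.34, 25.38, 54.69.
For 1990–94: 2.78, 5.03, 12.96, 34.73, 63.54.
Combined standard total = 5182800; weights = 0.2566, 0.2625, 0.2092, 0.1505, 0.1211.
2005: 0.2566×2.35 + 0.2625×4.96 + 0.2092×14.34 + 0.1505×25.38 + 0.1211×54.69 = 15.3467 per 10000.
1990–94: 0.2566×2.78 + 0.2625×5.03 + 0.2092×12.96 + 0.1505×34.73 + 0.1211×63.54 = 17.6662 per 10000.

1990–94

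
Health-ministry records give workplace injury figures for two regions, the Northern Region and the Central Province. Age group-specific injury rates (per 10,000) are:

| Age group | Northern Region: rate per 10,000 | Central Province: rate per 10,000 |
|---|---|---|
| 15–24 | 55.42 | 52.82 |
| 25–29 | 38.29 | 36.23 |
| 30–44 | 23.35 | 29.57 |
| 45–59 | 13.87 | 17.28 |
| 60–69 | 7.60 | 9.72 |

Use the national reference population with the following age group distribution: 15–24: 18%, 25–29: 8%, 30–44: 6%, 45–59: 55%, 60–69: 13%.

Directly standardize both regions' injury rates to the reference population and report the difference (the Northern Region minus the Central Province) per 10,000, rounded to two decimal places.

Standard weights: 0.18, 0.08, 0.06, 0.55, 0.13.
The Northern Region: 0.1800×55.42 + 0.0800×38.29 + 0.0600×23.35 + 0.5500×13.87 + 0.1300×7.60 = 23.0563 per 10,000.
The Central Province: 0.1800×52.82 + 0.0800×36.23 + 0.0600×29.57 + 0.5500×17.28 + 0.1300×9.72 = 24.9478 per 10,000.
Difference = 23.0563 − 24.9478 = -1.8915.

-1.89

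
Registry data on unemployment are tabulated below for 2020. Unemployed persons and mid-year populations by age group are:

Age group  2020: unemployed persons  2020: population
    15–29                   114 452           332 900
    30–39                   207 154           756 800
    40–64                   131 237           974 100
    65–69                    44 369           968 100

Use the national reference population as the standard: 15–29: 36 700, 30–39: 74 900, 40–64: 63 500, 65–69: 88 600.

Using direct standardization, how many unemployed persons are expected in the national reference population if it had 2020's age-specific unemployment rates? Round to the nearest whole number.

45735

Age-specific rates per 1 000 for 2020: 343.803, 273.724, 134.726, 45.831.
Expected unemployed persons = Σ (standard pop × age-specific rate ÷ 1 000)
= 36 700×343.803/1 000 + 74 900×273.724/1 000 + 63 500×134.726/1 000 + 88 600×45.831/1 000
= 12617.57 + 20501.90 + 8555.13 + 4060.63 = 45735.22.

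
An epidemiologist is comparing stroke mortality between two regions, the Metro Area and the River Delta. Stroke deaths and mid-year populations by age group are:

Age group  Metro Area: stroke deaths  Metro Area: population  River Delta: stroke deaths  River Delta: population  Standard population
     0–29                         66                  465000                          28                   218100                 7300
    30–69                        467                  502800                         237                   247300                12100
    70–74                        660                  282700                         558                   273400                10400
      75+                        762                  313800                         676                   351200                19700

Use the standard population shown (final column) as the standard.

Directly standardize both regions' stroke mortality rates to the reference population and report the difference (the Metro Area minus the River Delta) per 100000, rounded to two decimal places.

Age-specific rates per 100000 for the Metro Area: 14.19, 92.88, 233.46, 242.83.
For the River Delta: 12.84, 95.84, 204.10, 192.48.
Standard total = 49500; weights = 0.1475, 0.2444, 0.2101, 0.3980.
The Metro Area: 0.1475×14.19 + 0.2444×92.88 + 0.2101×233.46 + 0.3980×242.83 = 170.4893 per 100000.
The River Delta: 0.1475×12.84 + 0.2444×95.84 + 0.2101×204.10 + 0.3980×192.48 = 144.8048 per 100000.
Difference = 170.4893 − 144.8048 = 25.6845.

25.68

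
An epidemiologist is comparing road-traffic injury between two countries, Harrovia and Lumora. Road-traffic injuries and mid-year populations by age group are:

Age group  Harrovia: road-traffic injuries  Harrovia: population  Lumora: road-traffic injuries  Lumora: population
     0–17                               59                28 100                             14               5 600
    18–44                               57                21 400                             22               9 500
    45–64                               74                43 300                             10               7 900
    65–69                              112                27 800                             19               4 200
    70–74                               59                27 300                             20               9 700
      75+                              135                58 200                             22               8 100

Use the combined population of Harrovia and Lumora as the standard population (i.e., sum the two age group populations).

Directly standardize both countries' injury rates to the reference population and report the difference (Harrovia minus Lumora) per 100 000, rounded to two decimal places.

-7.37

Age-specific rates per 100 000 for Harrovia: 209.96, 266.36, 170.90, 402.88, 216.12, 231.96.
For Lumora: 250.00, 231.58, 126.58, 452.38, 206.19, 271.60.
Combined standard total = 251 100; weights = 0.1342, 0.1231, 0.2039, 0.1274, 0.1474, 0.2640.
Harrovia: 0.1342×209.96 + 0.1231×266.36 + 0.2039×170.90 + 0.1274×402.88 + 0.1474×216.12 + 0.2640×231.96 = 240.2373 per 100 000.
Lumora: 0.1342×250.00 + 0.1231×231.58 + 0.2039×126.58 + 0.1274×452.38 + 0.1474×206.19 + 0.2640×271.60 = 247.6076 per 100 000.
Difference = 240.2373 − 247.6076 = -7.3703.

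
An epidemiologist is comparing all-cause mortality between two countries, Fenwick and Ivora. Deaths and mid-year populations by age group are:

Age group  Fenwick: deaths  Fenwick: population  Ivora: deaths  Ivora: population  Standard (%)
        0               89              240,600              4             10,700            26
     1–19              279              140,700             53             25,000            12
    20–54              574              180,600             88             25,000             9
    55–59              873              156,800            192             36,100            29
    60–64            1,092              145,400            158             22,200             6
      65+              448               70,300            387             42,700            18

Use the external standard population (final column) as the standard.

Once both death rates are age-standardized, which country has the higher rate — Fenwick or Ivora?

Age-specific rates per 100,000 for Fenwick: 36.99, 198.29, 317.83, 556.76, 751.03, 637.27.
For Ivora: 37.38, 212.00, 352.00, 531.86, 711.71, 906.32.
Standard weights: 0.26, 0.12, 0.09, 0.29, 0.06, 0.18.
Fenwick: 0.2600×36.99 + 0.1200×198.29 + 0.0900×317.83 + 0.2900×556.76 + 0.0600×751.03 + 0.1800×637.27 = 383.2483 per 100,000.
Ivora: 0.2600×37.38 + 0.1200×212.00 + 0.0900×352.00 + 0.2900×531.86 + 0.0600×711.71 + 0.1800×906.32 = 426.9187 per 100,000.

Ivora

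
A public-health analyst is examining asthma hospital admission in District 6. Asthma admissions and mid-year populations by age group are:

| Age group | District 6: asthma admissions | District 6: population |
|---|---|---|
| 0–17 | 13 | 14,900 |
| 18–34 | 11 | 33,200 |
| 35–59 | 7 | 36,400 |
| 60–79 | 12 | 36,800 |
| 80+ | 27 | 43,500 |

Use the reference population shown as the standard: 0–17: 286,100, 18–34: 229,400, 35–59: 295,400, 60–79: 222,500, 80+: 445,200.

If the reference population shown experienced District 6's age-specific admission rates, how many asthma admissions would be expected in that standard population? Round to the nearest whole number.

731

Age-specific rates per 10,000 for District 6: 8.72, 3.31, 1.92, 3.26, 6.21.
Expected asthma admissions = Σ (standard pop × age-specific rate ÷ 10,000)
= 286,100×8.72/10,000 + 229,400×3.31/10,000 + 295,400×1.92/10,000 + 222,500×3.26/10,000 + 445,200×6.21/10,000
= 249.62 + 76.01 + 56.81 + 72.55 + 276.33 = 731.32.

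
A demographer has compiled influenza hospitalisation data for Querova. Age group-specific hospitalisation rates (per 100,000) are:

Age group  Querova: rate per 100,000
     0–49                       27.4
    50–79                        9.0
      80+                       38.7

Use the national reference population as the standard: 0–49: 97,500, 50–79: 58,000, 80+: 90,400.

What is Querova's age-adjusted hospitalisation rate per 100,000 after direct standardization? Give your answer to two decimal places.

27.21

Standard total = 245,900; weights = 0.3965, 0.2359, 0.3676.
Standardized rate: 0.3965×27.4 + 0.2359×9.0 + 0.3676×38.7 = 27.2142 per 100,000.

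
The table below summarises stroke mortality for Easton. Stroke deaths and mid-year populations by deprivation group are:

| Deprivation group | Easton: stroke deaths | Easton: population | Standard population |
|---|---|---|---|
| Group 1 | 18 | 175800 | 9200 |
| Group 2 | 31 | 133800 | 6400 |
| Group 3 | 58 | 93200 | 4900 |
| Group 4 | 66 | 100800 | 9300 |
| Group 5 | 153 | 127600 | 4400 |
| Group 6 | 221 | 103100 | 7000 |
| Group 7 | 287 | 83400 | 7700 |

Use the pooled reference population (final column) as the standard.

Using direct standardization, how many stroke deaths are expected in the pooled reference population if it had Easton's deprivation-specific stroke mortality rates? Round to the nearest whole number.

Deprivation-specific rates per 100000 for Easton: 10.24, 23.17, 62.23, 65.48, 119.91, 214.35, 344.12.
Expected stroke deaths = Σ (standard pop × deprivation-specific rate ÷ 100000)
= 9200×10.24/100000 + 6400×23.17/100000 + 4900×62.23/100000 + 9300×65.48/100000 + 4400×119.91/100000 + 7000×214.35/100000 + 7700×344.12/100000
= 0.94 + 1.48 + 3.05 + 6.09 + 5.28 + 15.00 + 26.50 = 58.34.

58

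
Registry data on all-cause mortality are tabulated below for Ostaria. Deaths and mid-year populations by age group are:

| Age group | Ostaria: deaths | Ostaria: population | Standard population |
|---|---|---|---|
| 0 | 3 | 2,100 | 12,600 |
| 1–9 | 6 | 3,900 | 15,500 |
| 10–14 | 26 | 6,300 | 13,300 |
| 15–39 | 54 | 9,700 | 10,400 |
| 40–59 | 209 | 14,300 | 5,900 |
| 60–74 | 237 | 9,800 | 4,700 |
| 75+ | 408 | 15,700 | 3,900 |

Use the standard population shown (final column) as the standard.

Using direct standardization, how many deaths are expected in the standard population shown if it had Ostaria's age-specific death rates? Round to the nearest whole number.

Age-specific rates per 100,000 for Ostaria: 142.86, 153.85, 412.70, 556.70, 1461.54, 2418.37, 2598.73.
Expected deaths = Σ (standard pop × age-specific rate ÷ 100,000)
= 12,600×142.86/100,000 + 15,500×153.85/100,000 + 13,300×412.70/100,000 + 10,400×556.70/100,000 + 5,900×1461.54/100,000 + 4,700×2418.37/100,000 + 3,900×2598.73/100,000
= 18.00 + 23.85 + 54.89 + 57.90 + 86.23 + 113.66 + 101.35 = 455.88.

456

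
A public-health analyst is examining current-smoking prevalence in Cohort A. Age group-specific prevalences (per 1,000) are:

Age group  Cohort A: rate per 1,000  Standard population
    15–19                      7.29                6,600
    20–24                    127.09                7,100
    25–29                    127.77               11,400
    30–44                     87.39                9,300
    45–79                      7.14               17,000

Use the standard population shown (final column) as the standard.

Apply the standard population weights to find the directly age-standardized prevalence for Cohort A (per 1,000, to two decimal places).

65.00

Standard total = 51,400; weights = 0.1284, 0.1381, 0.2218, 0.1809, 0.3307.
Standardized rate: 0.1284×7.29 + 0.1381×127.09 + 0.2218×127.77 + 0.1809×87.39 + 0.3307×7.14 = 65.0027 per 1,000.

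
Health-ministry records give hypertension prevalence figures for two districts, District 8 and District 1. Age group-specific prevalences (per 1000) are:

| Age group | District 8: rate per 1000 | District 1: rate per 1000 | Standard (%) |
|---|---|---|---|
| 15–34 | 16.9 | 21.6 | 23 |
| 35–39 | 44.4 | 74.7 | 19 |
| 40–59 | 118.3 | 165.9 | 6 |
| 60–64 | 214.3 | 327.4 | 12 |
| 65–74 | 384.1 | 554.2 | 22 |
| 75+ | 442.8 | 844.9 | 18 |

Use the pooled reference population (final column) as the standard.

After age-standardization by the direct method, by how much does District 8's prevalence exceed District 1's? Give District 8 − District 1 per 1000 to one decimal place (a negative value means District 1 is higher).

-133.1

Standard weights: 0.23, 0.19, 0.06, 0.12, 0.22, 0.18.
District 8: 0.2300×16.9 + 0.1900×44.4 + 0.0600×118.3 + 0.1200×214.3 + 0.2200×384.1 + 0.1800×442.8 = 209.3430 per 1000.
District 1: 0.2300×21.6 + 0.1900×74.7 + 0.0600×165.9 + 0.1200×327.4 + 0.2200×554.2 + 0.1800×844.9 = 342.4090 per 1000.
Difference = 209.3430 − 342.4090 = -133.0660.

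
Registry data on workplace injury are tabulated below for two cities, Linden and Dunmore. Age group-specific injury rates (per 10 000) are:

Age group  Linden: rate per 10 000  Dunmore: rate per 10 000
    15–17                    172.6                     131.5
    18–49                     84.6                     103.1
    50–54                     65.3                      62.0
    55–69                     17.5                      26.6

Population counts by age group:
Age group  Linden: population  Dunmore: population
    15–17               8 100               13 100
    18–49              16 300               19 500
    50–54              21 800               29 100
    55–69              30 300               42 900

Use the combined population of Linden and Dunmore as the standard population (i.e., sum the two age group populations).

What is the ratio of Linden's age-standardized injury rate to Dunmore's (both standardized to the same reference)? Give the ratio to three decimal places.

0.975

Combined standard total = 181 100; weights = 0.1171, 0.1977, 0.2811, 0.4042.
Linden: 0.1171×172.6 + 0.1977×84.6 + 0.2811×65.3 + 0.4042×17.5 = 62.3554 per 10 000.
Dunmore: 0.1171×131.5 + 0.1977×103.1 + 0.2811×62.0 + 0.4042×26.6 = 63.9520 per 10 000.
Ratio = 62.3554 ÷ 63.9520 = 0.97504.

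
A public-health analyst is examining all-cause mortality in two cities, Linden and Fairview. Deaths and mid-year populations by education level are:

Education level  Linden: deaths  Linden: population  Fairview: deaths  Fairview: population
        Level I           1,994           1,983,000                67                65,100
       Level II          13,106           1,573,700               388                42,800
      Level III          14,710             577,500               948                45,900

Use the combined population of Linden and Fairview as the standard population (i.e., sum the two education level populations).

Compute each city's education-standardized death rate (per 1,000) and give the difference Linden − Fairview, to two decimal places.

0.41

Education-specific rates per 1,000 for Linden: 1.006, 8.328, 25.472.
For Fairview: 1.029, 9.065, 20.654.
Combined standard total = 4,288,000; weights = 0.4776, 0.3770, 0.1454.
Linden: 0.4776×1.006 + 0.3770×8.328 + 0.1454×25.472 = 7.3230 per 1,000.
Fairview: 0.4776×1.029 + 0.3770×9.065 + 0.1454×20.654 = 6.9117 per 1,000.
Difference = 7.3230 − 6.9117 = 0.4113.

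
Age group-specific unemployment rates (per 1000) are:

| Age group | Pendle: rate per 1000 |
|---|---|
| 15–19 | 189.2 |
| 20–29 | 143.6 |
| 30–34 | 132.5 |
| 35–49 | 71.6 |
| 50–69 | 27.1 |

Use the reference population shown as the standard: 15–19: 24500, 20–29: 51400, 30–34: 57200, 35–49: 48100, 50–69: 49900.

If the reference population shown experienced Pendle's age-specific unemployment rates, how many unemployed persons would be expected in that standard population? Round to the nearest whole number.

Expected unemployed persons = Σ (standard pop × age-specific rate ÷ 1000)
= 24500×189.2/1000 + 51400×143.6/1000 + 57200×132.5/1000 + 48100×71.6/1000 + 49900×27.1/1000
= 4635.40 + 7381.04 + 7579.00 + 3443.96 + 1352.29 = 24391.69.

24392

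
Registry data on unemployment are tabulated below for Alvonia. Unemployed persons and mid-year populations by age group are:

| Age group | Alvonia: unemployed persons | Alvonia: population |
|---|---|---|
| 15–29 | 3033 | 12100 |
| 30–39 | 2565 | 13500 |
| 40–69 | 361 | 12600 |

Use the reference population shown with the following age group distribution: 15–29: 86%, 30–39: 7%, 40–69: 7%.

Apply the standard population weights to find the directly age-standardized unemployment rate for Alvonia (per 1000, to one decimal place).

230.9

Age-specific rates per 1000 for Alvonia: 250.661, 190.000, 28.651.
Standard weights: 0.86, 0.07, 0.07.
Standardized rate: 0.8600×250.661 + 0.0700×190.000 + 0.0700×28.651 = 230.8742 per 1000.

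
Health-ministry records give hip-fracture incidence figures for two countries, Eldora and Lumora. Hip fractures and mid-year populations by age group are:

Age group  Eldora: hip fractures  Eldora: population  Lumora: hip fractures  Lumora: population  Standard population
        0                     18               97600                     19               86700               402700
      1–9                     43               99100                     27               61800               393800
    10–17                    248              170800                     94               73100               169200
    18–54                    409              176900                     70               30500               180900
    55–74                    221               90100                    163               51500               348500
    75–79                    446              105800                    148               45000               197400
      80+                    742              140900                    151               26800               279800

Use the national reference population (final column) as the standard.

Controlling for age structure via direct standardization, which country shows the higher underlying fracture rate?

Age-specific rates per 100000 for Eldora: 18.44, 43.39, 145.20, 231.20, 245.28, 421.55, 526.61.
For Lumora: 21.91, 43.69, 128.59, 229.51, 316.50, 328.89, 563.43.
Standard total = 1972300; weights = 0.2042, 0.1997, 0.0858, 0.0917, 0.1767, 0.1001, 0.1419.
Eldora: 0.2042×18.44 + 0.1997×43.39 + 0.0858×145.20 + 0.0917×231.20 + 0.1767×245.28 + 0.1001×421.55 + 0.1419×526.61 = 206.3319 per 100000.
Lumora: 0.2042×21.91 + 0.1997×43.69 + 0.0858×128.59 + 0.0917×229.51 + 0.1767×316.50 + 0.1001×328.89 + 0.1419×563.43 = 214.0540 per 100000.
The crude rates (241.38 vs 179.01) would put Eldora higher, but that reflects its age composition; once standardized to a common age structure, Lumora has the higher underlying rate.

Lumora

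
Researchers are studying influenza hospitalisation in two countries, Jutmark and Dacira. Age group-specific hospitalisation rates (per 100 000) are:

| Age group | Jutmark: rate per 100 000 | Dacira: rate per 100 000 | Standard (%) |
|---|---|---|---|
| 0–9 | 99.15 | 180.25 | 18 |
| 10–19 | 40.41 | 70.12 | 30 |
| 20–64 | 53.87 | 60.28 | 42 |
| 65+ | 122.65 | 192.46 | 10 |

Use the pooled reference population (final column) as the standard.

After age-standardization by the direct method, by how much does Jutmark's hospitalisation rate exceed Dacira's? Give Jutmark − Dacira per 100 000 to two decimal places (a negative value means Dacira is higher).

-33.18

Standard weights: 0.18, 0.30, 0.42, 0.10.
Jutmark: 0.1800×99.15 + 0.3000×40.41 + 0.4200×53.87 + 0.1000×122.65 = 64.8604 per 100 000.
Dacira: 0.1800×180.25 + 0.3000×70.12 + 0.4200×60.28 + 0.1000×192.46 = 98.0446 per 100 000.
Difference = 64.8604 − 98.0446 = -33.1842.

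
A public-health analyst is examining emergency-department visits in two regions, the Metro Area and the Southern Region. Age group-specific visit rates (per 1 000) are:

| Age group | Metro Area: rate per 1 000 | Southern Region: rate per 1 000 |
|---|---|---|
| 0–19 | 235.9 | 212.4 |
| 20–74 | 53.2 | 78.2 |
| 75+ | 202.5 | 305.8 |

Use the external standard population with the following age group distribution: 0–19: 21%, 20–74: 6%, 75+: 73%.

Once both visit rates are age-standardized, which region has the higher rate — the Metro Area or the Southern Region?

Southern Region

Standard weights: 0.21, 0.06, 0.73.
The Metro Area: 0.2100×235.9 + 0.0600×53.2 + 0.7300×202.5 = 200.5560 per 1 000.
The Southern Region: 0.2100×212.4 + 0.0600×78.2 + 0.7300×305.8 = 272.5300 per 1 000.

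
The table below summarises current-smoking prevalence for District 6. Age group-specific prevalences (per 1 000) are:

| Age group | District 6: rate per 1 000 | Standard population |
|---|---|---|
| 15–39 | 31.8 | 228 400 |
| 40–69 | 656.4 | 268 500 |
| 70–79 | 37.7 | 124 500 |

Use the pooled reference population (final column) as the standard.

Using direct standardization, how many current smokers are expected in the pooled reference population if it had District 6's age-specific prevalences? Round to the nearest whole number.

188200

Expected current smokers = Σ (standard pop × age-specific rate ÷ 1 000)
= 228 400×31.8/1 000 + 268 500×656.4/1 000 + 124 500×37.7/1 000
= 7263.12 + 176243.40 + 4693.65 = 188200.17.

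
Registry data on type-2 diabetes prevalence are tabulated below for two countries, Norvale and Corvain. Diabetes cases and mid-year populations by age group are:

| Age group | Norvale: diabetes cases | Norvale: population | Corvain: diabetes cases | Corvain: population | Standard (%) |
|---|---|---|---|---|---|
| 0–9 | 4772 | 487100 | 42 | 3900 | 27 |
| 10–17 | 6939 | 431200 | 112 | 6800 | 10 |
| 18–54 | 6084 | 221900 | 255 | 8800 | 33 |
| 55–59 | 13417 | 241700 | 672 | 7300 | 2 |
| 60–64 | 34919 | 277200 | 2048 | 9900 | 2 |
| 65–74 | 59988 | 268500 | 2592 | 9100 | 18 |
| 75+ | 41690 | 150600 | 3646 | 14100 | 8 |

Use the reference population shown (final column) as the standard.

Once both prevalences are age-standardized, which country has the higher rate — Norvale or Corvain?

Corvain

Age-specific rates per 1000 for Norvale: 9.797, 16.092, 27.418, 55.511, 125.970, 223.419, 276.826.
For Corvain: 10.769, 16.471, 28.977, 92.055, 206.869, 284.835, 258.582.
Standard weights: 0.27, 0.10, 0.33, 0.02, 0.02, 0.18, 0.08.
Norvale: 0.2700×9.797 + 0.1000×16.092 + 0.3300×27.418 + 0.0200×55.511 + 0.0200×125.970 + 0.1800×223.419 + 0.0800×276.826 = 79.2933 per 1000.
Corvain: 0.2700×10.769 + 0.1000×16.471 + 0.3300×28.977 + 0.0200×92.055 + 0.0200×206.869 + 0.1800×284.835 + 0.0800×258.582 = 92.0526 per 1000.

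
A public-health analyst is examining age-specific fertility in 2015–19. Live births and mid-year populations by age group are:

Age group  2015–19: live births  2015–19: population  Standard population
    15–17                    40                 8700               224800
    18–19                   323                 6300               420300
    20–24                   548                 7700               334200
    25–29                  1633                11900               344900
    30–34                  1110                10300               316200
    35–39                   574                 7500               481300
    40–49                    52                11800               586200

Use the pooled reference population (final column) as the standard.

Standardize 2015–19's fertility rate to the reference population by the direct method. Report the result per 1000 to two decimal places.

Age-specific rates per 1000 for 2015–19: 4.598, 51.270, 71.169, 137.227, 107.767, 76.533, 4.407.
Standard total = 2707900; weights = 0.0830, 0.1552, 0.1234, 0.1274, 0.1168, 0.1777, 0.2165.
Standardized rate: 0.0830×4.598 + 0.1552×51.270 + 0.1234×71.169 + 0.1274×137.227 + 0.1168×107.767 + 0.1777×76.533 + 0.2165×4.407 = 61.7420 per 1000.

61.74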